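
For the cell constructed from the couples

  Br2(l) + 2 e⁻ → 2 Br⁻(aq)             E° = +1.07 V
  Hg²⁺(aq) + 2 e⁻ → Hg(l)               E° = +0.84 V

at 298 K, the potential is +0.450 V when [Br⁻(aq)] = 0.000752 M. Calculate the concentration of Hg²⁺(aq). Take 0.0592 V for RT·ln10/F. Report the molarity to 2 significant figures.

0.065 M

Br₂/Br⁻ is the cathode (higher E°); E°cell = +1.07 − (+0.84) = +0.23 V with n = 2.
Since E = E° − (0.0592/n)·log Q, log Q = n(E° − E)/0.0592 = −7.432.
For Br2(l) + Hg(l) → 2 Br⁻(aq) + Hg²⁺(aq), the reaction quotient is Q = [Br⁻(aq)]^2·[Hg²⁺(aq)].
Isolating [Hg²⁺(aq)] in Q = 10^{−7.432} yields log [Hg²⁺(aq)] = −1.184, i.e. 0.065 M.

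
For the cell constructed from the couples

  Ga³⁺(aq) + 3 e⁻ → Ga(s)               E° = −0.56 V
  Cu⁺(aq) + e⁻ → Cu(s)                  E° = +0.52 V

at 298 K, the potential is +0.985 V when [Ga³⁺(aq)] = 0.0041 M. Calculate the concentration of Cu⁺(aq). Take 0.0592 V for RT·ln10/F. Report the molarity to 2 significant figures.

0.0040 M

With Cu⁺/Cu at the cathode and Ga³⁺/Ga at the anode, E°cell = +0.52 − (−0.56) = +1.08 V (n = 3).
Rearranging E = E° − (0.0592/n)·log Q gives log Q = 3(+1.08 − (+0.985))/0.0592 = 4.814.
For 3 Cu⁺(aq) + Ga(s) → 3 Cu(s) + Ga³⁺(aq), the reaction quotient is Q = [Ga³⁺(aq)] / [Cu⁺(aq)]^3.
Isolating [Cu⁺(aq)] in Q = 10^{4.814} yields log [Cu⁺(aq)] = −2.400, i.e. 0.0040 M.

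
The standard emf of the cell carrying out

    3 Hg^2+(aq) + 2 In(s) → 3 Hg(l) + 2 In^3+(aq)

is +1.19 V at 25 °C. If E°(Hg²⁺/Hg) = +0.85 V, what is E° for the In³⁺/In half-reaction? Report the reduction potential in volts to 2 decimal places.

In the reaction as written the Hg²⁺/Hg couple is reduced (cathode) and In³⁺/In is oxidized (anode), so E°cell = E°(Hg²⁺/Hg) − E°(In³⁺/In).
E°(In³⁺/In) = E°(cathode) − E°cell = +0.85 − (+1.19) = −0.34 V.

−0.34 V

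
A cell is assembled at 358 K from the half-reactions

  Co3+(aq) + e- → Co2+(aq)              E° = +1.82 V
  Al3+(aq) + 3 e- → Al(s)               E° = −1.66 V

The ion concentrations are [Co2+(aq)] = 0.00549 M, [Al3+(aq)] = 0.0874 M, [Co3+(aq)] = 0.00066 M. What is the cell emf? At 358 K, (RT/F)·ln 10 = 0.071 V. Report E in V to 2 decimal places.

The Co³⁺/Co²⁺ couple has the more positive E°, so it is the cathode; Al³⁺/Al is the anode.
E°cell = +1.82 − (−1.66) = +3.48 V, with n = 3 electrons transferred.
The balanced reaction is 3 Co3+(aq) + Al(s) → 3 Co2+(aq) + Al3+(aq), so Q = ([Co2+(aq)]^3·[Al3+(aq)]) / [Co3+(aq)]^3 = 50.3 and log Q = 1.702.
E = E° − (0.071/n)·log Q = +3.48 − (0.071/3)(1.702) = +3.44 V.

+3.44 V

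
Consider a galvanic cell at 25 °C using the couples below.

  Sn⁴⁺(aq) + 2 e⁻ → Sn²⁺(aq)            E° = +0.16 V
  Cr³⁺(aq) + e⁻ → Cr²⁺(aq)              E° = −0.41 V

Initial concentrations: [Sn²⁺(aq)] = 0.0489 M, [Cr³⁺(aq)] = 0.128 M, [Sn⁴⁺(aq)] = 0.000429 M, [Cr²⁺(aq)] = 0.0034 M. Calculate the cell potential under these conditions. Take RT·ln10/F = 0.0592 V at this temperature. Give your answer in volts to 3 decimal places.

Sn⁴⁺/Sn²⁺ is reduced (cathode, E° = +0.16 V) and Cr³⁺/Cr²⁺ is oxidized (anode).
E°cell = E°cat − E°an = +0.16 − (−0.41) = +0.57 V; n = 2.
The balanced reaction is Sn⁴⁺(aq) + 2 Cr²⁺(aq) → Sn²⁺(aq) + 2 Cr³⁺(aq), so Q = ([Sn²⁺(aq)]·[Cr³⁺(aq)]^2) / ([Sn⁴⁺(aq)]·[Cr²⁺(aq)]^2) = 1.62×10^5 and log Q = 5.208.
E = E° − (0.0592/n)·log Q = +0.57 − (0.0592/2)(5.208) = +0.416 V.

+0.416 V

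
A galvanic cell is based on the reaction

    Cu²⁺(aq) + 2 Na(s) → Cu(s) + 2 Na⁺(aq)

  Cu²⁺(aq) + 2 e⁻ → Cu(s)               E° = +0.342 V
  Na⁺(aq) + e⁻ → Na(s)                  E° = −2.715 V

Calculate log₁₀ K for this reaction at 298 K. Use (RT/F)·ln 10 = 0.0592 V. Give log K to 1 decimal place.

log K = 103.3

The Cu²⁺/Cu couple is reduced (cathode); E°cell = +0.342 − (−2.715) = +3.057 V with n = 2.
At equilibrium E = 0, so log K = nE°cell / 0.0592 = (2)(+3.057) / 0.0592 = 103.3.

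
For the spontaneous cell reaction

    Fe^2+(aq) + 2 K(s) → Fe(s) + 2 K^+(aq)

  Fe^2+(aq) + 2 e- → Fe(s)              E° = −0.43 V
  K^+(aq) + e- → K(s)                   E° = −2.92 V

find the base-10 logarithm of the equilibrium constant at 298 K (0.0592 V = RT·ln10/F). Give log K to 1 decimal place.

log K = 84.1

The Fe²⁺/Fe couple is reduced (cathode); E°cell = −0.43 − (−2.92) = +2.49 V with n = 2.
At equilibrium E = 0, so log K = nE°cell / 0.0592 = (2)(+2.49) / 0.0592 = 84.1.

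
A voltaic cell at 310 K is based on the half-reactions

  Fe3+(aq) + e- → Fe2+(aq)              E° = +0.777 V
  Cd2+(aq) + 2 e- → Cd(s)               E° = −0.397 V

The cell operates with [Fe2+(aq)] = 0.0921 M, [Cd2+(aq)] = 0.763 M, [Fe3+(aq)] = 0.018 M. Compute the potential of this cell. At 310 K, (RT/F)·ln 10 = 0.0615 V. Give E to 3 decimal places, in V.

+1.134 V

Fe³⁺/Fe²⁺ is reduced (cathode, E° = +0.777 V) and Cd²⁺/Cd is oxidized (anode).
E°cell = +0.777 − (−0.397) = +1.174 V, with n = 2 electrons transferred.
The balanced reaction is 2 Fe3+(aq) + Cd(s) → 2 Fe2+(aq) + Cd2+(aq), so Q = ([Fe2+(aq)]^2·[Cd2+(aq)]) / [Fe3+(aq)]^2 = 20 and log Q = 1.300.
E = E° − (0.0615/n)·log Q = +1.174 − (0.0615/2)(1.300) = +1.134 V.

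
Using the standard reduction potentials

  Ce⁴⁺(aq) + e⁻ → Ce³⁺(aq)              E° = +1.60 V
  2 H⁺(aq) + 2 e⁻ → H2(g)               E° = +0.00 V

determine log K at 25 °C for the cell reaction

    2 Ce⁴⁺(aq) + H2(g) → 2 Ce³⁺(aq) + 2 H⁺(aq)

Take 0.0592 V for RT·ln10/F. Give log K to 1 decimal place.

log K = 54.1

The Ce⁴⁺/Ce³⁺ couple is reduced (cathode); E°cell = +1.60 − (+0.00) = +1.60 V with n = 2.
At equilibrium E = 0, so log K = nE°cell / 0.0592 = (2)(+1.60) / 0.0592 = 54.1.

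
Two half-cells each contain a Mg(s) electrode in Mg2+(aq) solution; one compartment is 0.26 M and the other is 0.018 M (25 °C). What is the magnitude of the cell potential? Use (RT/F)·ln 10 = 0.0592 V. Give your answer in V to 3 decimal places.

0.034 V

For a concentration cell E°cell = 0, since both electrodes use the same couple.
The compartment with the higher Mg2+(aq) concentration (0.26 M) acts as the cathode; ions are reduced there and produced at the dilute (0.018 M) anode.
With n = 2, Ecell = −(0.0592/2)·log([dilute]/[conc]) = −(0.0592/2)·log(0.018/0.26) = +0.034 V.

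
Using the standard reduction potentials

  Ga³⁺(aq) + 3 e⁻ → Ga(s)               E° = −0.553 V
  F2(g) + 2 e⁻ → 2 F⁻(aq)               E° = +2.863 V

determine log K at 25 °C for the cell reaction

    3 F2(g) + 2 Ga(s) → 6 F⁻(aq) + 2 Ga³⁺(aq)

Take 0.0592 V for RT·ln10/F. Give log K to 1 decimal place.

log K = 346.2

The F₂/F⁻ couple is reduced (cathode); E°cell = +2.863 − (−0.553) = +3.416 V with n = 6.
At equilibrium E = 0, so log K = nE°cell / 0.0592 = (6)(+3.416) / 0.0592 = 346.2.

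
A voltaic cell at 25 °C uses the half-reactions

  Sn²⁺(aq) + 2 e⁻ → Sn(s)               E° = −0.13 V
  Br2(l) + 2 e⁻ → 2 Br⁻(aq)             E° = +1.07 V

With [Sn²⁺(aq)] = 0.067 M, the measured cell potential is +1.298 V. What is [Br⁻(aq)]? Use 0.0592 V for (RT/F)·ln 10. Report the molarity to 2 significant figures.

0.085 M

Br₂/Br⁻ is the cathode (higher E°); E°cell = +1.07 − (−0.13) = +1.20 V with n = 2.
From the Nernst equation, log Q = n(E° − E)/0.0592 = 2·(+1.20 − (+1.298))/0.0592 = −3.311.
Balancing electrons gives Br2(l) + Sn(s) → 2 Br⁻(aq) + Sn²⁺(aq); thus Q = [Br⁻(aq)]^2·[Sn²⁺(aq)].
Isolating [Br⁻(aq)] in Q = 10^{−3.311} yields log [Br⁻(aq)] = −1.069, i.e. 0.085 M.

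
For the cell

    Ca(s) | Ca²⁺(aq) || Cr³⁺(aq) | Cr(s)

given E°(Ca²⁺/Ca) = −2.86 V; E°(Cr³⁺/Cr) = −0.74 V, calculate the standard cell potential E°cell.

+2.12 V

By convention the left-hand electrode in cell notation is the anode (oxidation) and the right-hand electrode is the cathode (reduction).
E°cell = E°(right) − E°(left) = −0.74 − (−2.86) = +2.12 V.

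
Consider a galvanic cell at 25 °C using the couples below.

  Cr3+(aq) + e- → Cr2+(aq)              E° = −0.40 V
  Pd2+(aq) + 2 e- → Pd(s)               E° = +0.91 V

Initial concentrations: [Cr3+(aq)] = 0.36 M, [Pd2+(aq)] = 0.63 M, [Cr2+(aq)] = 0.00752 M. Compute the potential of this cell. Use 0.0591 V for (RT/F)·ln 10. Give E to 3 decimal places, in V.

The Pd²⁺/Pd couple has the more positive E°, so it is the cathode; Cr³⁺/Cr²⁺ is the anode.
E°cell = E°cat − E°an = +0.91 − (−0.40) = +1.31 V; n = 2.
Balancing gives Pd2+(aq) + 2 Cr2+(aq) → Pd(s) + 2 Cr3+(aq); hence Q = [Cr3+(aq)]^2 / ([Pd2+(aq)]·[Cr2+(aq)]^2) = 3.64×10^3 (log Q = 3.561).
By the Nernst equation, E = +1.31 − (0.0591/2)·(3.561) = +1.205 V.

+1.205 V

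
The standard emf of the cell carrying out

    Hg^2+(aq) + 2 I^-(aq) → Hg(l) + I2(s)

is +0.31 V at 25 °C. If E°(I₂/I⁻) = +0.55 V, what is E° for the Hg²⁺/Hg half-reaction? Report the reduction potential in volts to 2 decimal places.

+0.86 V

In the reaction as written the Hg²⁺/Hg couple is reduced (cathode) and I₂/I⁻ is oxidized (anode), so E°cell = E°(Hg²⁺/Hg) − E°(I₂/I⁻).
E°(Hg²⁺/Hg) = E°cell + E°(anode) = +0.31 + (+0.55) = +0.86 V.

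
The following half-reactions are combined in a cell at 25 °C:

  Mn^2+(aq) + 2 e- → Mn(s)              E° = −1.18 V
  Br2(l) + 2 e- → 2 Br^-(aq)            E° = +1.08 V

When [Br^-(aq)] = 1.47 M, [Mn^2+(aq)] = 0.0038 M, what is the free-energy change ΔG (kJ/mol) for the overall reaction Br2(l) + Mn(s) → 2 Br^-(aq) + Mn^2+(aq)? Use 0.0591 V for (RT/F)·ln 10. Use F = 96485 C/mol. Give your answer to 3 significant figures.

−448 kJ/mol

With Br₂/Br⁻ reduced at the cathode, E°cell = +1.08 − (−1.18) = +2.26 V and n = 2.
Q = [Br^-(aq)]^2·[Mn^2+(aq)] = 0.00821, so log Q = −2.086 and E = +2.26 − (0.0591/2)(−2.086) = +2.3216 V.
Then ΔG = −nFE = −2 × 96485 × +2.3216 J/mol = −448 kJ/mol.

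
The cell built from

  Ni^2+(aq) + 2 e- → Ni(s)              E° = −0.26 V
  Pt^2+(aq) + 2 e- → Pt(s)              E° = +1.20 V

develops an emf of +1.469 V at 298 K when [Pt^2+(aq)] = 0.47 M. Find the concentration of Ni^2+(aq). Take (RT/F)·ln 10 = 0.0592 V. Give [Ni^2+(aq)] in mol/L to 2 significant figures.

0.23 M

With Pt²⁺/Pt at the cathode and Ni²⁺/Ni at the anode, E°cell = +1.20 − (−0.26) = +1.46 V (n = 2).
From the Nernst equation, log Q = n(E° − E)/0.0592 = 2·(+1.46 − (+1.469))/0.0592 = −0.304.
For Pt^2+(aq) + Ni(s) → Pt(s) + Ni^2+(aq), the reaction quotient is Q = [Ni^2+(aq)] / [Pt^2+(aq)].
Isolating [Ni^2+(aq)] in Q = 10^{−0.304} yields log [Ni^2+(aq)] = −0.632, i.e. 0.23 M.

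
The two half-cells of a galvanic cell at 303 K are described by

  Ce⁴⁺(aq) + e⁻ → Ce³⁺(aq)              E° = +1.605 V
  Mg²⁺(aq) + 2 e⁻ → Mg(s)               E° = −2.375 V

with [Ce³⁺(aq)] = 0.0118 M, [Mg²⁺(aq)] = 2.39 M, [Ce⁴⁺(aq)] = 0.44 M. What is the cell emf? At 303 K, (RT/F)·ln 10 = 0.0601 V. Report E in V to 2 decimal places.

+4.06 V

Ce⁴⁺/Ce³⁺ is reduced (cathode, E° = +1.605 V) and Mg²⁺/Mg is oxidized (anode).
E°cell = +1.605 − (−2.375) = +3.980 V, with n = 2 electrons transferred.
For the overall reaction 2 Ce⁴⁺(aq) + Mg(s) → 2 Ce³⁺(aq) + Mg²⁺(aq), Q = ([Ce³⁺(aq)]^2·[Mg²⁺(aq)]) / [Ce⁴⁺(aq)]^2 = 0.00172, giving log Q = −2.765.
By the Nernst equation, E = +3.980 − (0.0601/2)·(−2.765) = +4.06 V.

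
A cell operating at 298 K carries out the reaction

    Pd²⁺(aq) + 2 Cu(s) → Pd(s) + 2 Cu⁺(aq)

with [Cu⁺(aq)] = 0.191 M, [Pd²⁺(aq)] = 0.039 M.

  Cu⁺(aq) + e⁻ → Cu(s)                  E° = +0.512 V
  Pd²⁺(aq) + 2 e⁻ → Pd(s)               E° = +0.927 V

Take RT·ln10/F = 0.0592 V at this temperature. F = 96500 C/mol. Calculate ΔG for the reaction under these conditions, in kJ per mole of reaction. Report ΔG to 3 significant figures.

−80.3 kJ/mol

E°cell = +0.927 − (+0.512) = +0.415 V; the balanced reaction transfers n = 2 electrons.
Q = [Cu⁺(aq)]^2 / [Pd²⁺(aq)] = 0.935, so log Q = −0.029 and E = +0.415 − (0.0592/2)(−0.029) = +0.4159 V.
Then ΔG = −nFE = −2 × 96500 × +0.4159 J/mol = −80.3 kJ/mol.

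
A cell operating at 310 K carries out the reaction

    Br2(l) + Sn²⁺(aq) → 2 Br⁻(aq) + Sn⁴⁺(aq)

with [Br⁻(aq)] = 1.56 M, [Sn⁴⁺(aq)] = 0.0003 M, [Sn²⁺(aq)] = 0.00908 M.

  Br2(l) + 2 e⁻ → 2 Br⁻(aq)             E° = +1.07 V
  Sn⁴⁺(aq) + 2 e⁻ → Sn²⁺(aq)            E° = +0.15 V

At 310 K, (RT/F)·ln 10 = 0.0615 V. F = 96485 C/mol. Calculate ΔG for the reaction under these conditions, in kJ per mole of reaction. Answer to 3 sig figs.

The standard cell potential is +1.07 − (+0.15) = +0.92 V, with n = 2 electrons in the balanced equation.
The reaction quotient is ([Br⁻(aq)]^2·[Sn⁴⁺(aq)]) / [Sn²⁺(aq)] = 0.0804; by Nernst, E = +0.92 − (0.0615/2)(−1.095) = +0.9537 V.
Finally ΔG = −nFE = −(2)(96485 C/mol)(+0.9537 V) = −184 kJ/mol.

−184 kJ/mol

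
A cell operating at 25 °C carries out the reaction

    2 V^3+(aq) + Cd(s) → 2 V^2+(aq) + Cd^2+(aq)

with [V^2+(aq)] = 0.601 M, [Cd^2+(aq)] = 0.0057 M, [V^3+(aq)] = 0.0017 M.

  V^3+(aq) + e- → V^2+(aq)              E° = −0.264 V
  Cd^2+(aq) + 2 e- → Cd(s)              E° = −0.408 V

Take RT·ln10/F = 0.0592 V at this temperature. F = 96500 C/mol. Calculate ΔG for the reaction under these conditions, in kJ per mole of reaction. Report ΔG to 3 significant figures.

E°cell = −0.264 − (−0.408) = +0.144 V; the balanced reaction transfers n = 2 electrons.
Here Q = ([V^2+(aq)]^2·[Cd^2+(aq)]) / [V^3+(aq)]^2 = 712 (log Q = 2.853), giving E = +0.144 − (0.0592/2)·(2.853) = +0.0596 V.
ΔG = −nFE = −(2)(96500)(+0.0596) J/mol = −11.5 kJ/mol.

−11.5 kJ/mol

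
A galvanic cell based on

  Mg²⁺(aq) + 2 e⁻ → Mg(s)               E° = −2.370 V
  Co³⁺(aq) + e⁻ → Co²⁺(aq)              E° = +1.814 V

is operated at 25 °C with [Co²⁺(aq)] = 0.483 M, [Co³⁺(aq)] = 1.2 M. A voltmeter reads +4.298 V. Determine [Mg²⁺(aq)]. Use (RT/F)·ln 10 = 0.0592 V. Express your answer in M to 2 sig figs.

0.00087 M

Co³⁺/Co²⁺ is the cathode (higher E°); E°cell = +1.814 − (−2.370) = +4.184 V with n = 2.
Since E = E° − (0.0592/n)·log Q, log Q = n(E° − E)/0.0592 = −3.851.
For 2 Co³⁺(aq) + Mg(s) → 2 Co²⁺(aq) + Mg²⁺(aq), the reaction quotient is Q = ([Co²⁺(aq)]^2·[Mg²⁺(aq)]) / [Co³⁺(aq)]^2.
Solving for the unknown gives log [Mg²⁺(aq)] = −3.061, so [Mg²⁺(aq)] ≈ 0.00087 M.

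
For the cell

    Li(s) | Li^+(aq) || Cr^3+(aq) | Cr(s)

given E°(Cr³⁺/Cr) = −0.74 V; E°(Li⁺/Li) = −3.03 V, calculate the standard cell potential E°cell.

By convention the left-hand electrode in cell notation is the anode (oxidation) and the right-hand electrode is the cathode (reduction).
E°cell = E°(right) − E°(left) = −0.74 − (−3.03) = +2.29 V.

+2.29 V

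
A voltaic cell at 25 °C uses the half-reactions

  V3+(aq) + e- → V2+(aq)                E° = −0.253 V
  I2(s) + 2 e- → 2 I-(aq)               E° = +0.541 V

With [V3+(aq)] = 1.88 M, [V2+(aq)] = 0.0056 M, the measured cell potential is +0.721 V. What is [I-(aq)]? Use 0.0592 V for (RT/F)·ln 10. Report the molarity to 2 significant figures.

0.051 M

With I₂/I⁻ at the cathode and V³⁺/V²⁺ at the anode, E°cell = +0.541 − (−0.253) = +0.794 V (n = 2).
Rearranging E = E° − (0.0592/n)·log Q gives log Q = 2(+0.794 − (+0.721))/0.0592 = 2.466.
Balancing electrons gives I2(s) + 2 V2+(aq) → 2 I-(aq) + 2 V3+(aq); thus Q = ([I-(aq)]^2·[V3+(aq)]^2) / [V2+(aq)]^2.
Substituting the known concentrations and solving, log [I-(aq)] = −1.293 and [I-(aq)] = 0.051 M.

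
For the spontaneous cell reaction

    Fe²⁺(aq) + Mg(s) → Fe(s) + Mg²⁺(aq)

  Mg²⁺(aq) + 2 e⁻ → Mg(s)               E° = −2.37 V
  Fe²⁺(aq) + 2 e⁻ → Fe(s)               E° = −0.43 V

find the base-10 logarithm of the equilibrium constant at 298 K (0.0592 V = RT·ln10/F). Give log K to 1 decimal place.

The Fe²⁺/Fe couple is reduced (cathode); E°cell = −0.43 − (−2.37) = +1.94 V with n = 2.
At equilibrium E = 0, so log K = nE°cell / 0.0592 = (2)(+1.94) / 0.0592 = 65.5.

log K = 65.5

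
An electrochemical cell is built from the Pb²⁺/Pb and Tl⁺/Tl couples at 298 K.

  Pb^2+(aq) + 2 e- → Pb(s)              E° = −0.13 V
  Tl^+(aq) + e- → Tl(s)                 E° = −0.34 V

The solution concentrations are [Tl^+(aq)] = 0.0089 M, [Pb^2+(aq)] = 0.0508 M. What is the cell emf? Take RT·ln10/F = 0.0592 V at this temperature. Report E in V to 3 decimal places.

Since E°(Pb²⁺/Pb) > E°(Tl⁺/Tl), Pb²⁺/Pb serves as the cathode.
E°cell = E°cat − E°an = −0.13 − (−0.34) = +0.21 V; n = 2.
Balancing gives Pb^2+(aq) + 2 Tl(s) → Pb(s) + 2 Tl^+(aq); hence Q = [Tl^+(aq)]^2 / [Pb^2+(aq)] = 0.00156 (log Q = −2.807).
E = E° − (0.0592/n)·log Q = +0.21 − (0.0592/2)(−2.807) = +0.293 V.

+0.293 V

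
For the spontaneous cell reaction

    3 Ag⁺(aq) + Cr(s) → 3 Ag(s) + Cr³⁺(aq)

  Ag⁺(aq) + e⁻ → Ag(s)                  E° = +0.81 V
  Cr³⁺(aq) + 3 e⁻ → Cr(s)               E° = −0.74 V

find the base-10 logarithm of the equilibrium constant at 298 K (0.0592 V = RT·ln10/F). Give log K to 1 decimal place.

The Ag⁺/Ag couple is reduced (cathode); E°cell = +0.81 − (−0.74) = +1.55 V with n = 3.
At equilibrium E = 0, so log K = nE°cell / 0.0592 = (3)(+1.55) / 0.0592 = 78.5.

log K = 78.5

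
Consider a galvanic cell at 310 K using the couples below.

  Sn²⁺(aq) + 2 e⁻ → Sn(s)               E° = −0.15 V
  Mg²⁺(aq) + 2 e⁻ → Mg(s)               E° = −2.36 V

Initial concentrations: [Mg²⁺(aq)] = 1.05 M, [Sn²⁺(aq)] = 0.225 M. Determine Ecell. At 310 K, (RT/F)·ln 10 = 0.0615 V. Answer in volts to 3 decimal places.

+2.189 V

The Sn²⁺/Sn couple has the more positive E°, so it is the cathode; Mg²⁺/Mg is the anode.
E°cell = E°cat − E°an = −0.15 − (−2.36) = +2.21 V; n = 2.
Balancing gives Sn²⁺(aq) + Mg(s) → Sn(s) + Mg²⁺(aq); hence Q = [Mg²⁺(aq)] / [Sn²⁺(aq)] = 4.67 (log Q = 0.669).
E = E° − (0.0615/n)·log Q = +2.21 − (0.0615/2)(0.669) = +2.189 V.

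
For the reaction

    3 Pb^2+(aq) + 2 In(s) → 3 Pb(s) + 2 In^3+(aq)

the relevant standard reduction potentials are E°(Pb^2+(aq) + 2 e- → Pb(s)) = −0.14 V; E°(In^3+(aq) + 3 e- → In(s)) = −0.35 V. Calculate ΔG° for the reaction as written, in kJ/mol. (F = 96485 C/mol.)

−122 kJ/mol

In the reaction as written Pb^2+(aq) is reduced, so the Pb²⁺/Pb couple is the cathode and In³⁺/In is the anode.
E°cell = −0.14 − (−0.35) = +0.21 V; balancing electrons gives n = 6.
ΔG° = −nFE°cell = −(6)(96485)(+0.21) J/mol = −122 kJ/mol.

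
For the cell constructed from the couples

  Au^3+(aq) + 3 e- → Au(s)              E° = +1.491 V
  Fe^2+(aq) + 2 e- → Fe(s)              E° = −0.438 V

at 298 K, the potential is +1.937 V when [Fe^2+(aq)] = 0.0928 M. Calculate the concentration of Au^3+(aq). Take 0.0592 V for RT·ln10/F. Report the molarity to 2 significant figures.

The Au³⁺/Au couple has the larger reduction potential, so it is the cathode: E°cell = +1.491 − (−0.438) = +1.929 V and n = 6.
From the Nernst equation, log Q = n(E° − E)/0.0592 = 6·(+1.929 − (+1.937))/0.0592 = −0.811.
The balanced reaction is 2 Au^3+(aq) + 3 Fe(s) → 2 Au(s) + 3 Fe^2+(aq), so Q = [Fe^2+(aq)]^3 / [Au^3+(aq)]^2.
Substituting the known concentrations and solving, log [Au^3+(aq)] = −1.143 and [Au^3+(aq)] = 0.072 M.

0.072 M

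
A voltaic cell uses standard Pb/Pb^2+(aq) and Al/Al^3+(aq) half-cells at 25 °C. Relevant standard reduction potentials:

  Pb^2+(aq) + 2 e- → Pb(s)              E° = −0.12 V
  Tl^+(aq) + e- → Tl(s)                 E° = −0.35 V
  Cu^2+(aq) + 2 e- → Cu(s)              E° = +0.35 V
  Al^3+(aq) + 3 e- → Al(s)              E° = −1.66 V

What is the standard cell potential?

+1.54 V

Of the two couples in this cell, the one with the more positive reduction potential is reduced at the cathode: here that is Pb²⁺/Pb (−0.12 V); Al³⁺/Al (−1.66 V) is the anode.
E°cell = E°(cathode) − E°(anode) = −0.12 − (−1.66) = +1.54 V.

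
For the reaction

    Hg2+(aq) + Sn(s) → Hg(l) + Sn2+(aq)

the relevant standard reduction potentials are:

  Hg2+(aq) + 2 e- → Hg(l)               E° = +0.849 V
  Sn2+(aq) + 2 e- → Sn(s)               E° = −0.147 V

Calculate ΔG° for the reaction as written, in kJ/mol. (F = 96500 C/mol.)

In the reaction as written Hg2+(aq) is reduced, so the Hg²⁺/Hg couple is the cathode and Sn²⁺/Sn is the anode.
E°cell = +0.849 − (−0.147) = +0.996 V; balancing electrons gives n = 2.
ΔG° = −nFE°cell = −(2)(96500)(+0.996) J/mol = −192 kJ/mol.

−192 kJ/mol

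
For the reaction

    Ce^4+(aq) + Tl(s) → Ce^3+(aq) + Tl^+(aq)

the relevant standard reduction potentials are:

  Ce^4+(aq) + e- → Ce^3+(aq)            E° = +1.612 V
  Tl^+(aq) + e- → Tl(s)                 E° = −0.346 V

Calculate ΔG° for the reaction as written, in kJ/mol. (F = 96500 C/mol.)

−189 kJ/mol

In the reaction as written Ce^4+(aq) is reduced, so the Ce⁴⁺/Ce³⁺ couple is the cathode and Tl⁺/Tl is the anode.
E°cell = +1.612 − (−0.346) = +1.958 V; balancing electrons gives n = 1.
ΔG° = −nFE°cell = −(1)(96500)(+1.958) J/mol = −189 kJ/mol.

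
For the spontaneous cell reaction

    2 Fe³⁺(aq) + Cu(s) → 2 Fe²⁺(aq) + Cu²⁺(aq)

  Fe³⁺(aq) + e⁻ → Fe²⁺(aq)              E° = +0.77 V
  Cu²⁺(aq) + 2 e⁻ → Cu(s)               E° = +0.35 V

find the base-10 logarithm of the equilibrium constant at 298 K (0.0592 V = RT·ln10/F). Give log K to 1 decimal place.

The Fe³⁺/Fe²⁺ couple is reduced (cathode); E°cell = +0.77 − (+0.35) = +0.42 V with n = 2.
At equilibrium E = 0, so log K = nE°cell / 0.0592 = (2)(+0.42) / 0.0592 = 14.2.

log K = 14.2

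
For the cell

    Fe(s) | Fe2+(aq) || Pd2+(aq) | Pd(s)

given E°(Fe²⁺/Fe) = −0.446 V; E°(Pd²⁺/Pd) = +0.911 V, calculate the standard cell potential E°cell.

+1.357 V

By convention the left-hand electrode in cell notation is the anode (oxidation) and the right-hand electrode is the cathode (reduction).
E°cell = E°(right) − E°(left) = +0.911 − (−0.446) = +1.357 V.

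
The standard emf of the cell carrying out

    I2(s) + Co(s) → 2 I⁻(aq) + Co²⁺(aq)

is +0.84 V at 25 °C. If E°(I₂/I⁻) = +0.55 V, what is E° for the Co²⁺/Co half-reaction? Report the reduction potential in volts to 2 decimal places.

−0.29 V

In the reaction as written the I₂/I⁻ couple is reduced (cathode) and Co²⁺/Co is oxidized (anode), so E°cell = E°(I₂/I⁻) − E°(Co²⁺/Co).
E°(Co²⁺/Co) = E°(cathode) − E°cell = +0.55 − (+0.84) = −0.29 V.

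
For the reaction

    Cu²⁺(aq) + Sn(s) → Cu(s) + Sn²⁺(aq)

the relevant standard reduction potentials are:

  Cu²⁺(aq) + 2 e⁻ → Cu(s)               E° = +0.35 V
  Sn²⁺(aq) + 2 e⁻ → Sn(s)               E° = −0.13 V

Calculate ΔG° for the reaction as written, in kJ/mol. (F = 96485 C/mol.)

−92.6 kJ/mol

In the reaction as written Cu²⁺(aq) is reduced, so the Cu²⁺/Cu couple is the cathode and Sn²⁺/Sn is the anode.
E°cell = +0.35 − (−0.13) = +0.48 V; balancing electrons gives n = 2.
ΔG° = −nFE°cell = −(2)(96485)(+0.48) J/mol = −92.6 kJ/mol.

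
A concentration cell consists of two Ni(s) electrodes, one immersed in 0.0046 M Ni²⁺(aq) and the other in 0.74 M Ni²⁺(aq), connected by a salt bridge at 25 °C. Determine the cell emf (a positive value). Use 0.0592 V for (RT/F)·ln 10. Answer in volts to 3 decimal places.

For a concentration cell E°cell = 0, since both electrodes use the same couple.
The compartment with the higher Ni²⁺(aq) concentration (0.74 M) acts as the cathode; ions are reduced there and produced at the dilute (0.0046 M) anode.
With n = 2, Ecell = −(0.0592/2)·log([dilute]/[conc]) = −(0.0592/2)·log(0.0046/0.74) = +0.065 V.

0.065 V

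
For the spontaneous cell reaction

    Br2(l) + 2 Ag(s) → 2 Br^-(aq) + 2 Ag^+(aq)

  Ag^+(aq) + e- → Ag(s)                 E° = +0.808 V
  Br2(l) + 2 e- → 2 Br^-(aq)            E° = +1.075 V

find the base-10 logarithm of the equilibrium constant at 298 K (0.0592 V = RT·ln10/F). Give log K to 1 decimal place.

log K = 9.0

The Br₂/Br⁻ couple is reduced (cathode); E°cell = +1.075 − (+0.808) = +0.267 V with n = 2.
At equilibrium E = 0, so log K = nE°cell / 0.0592 = (2)(+0.267) / 0.0592 = 9.0.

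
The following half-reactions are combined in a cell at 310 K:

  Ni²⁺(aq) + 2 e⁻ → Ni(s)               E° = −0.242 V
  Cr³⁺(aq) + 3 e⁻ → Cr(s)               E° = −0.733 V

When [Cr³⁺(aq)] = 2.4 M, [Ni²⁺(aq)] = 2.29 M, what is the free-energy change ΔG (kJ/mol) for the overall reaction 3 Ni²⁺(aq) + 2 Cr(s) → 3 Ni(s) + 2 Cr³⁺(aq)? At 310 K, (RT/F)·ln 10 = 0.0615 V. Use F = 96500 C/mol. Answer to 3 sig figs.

−286 kJ/mol

E°cell = −0.242 − (−0.733) = +0.491 V; the balanced reaction transfers n = 6 electrons.
The reaction quotient is [Cr³⁺(aq)]^2 / [Ni²⁺(aq)]^3 = 0.48; by Nernst, E = +0.491 − (0.0615/6)(−0.319) = +0.4943 V.
Finally ΔG = −nFE = −(6)(96500 C/mol)(+0.4943 V) = −286 kJ/mol.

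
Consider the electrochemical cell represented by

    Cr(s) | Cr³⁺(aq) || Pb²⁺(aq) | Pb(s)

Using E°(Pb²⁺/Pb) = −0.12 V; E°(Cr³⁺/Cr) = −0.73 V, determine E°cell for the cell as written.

By convention the left-hand electrode in cell notation is the anode (oxidation) and the right-hand electrode is the cathode (reduction).
E°cell = E°(right) − E°(left) = −0.12 − (−0.73) = +0.61 V.

+0.61 V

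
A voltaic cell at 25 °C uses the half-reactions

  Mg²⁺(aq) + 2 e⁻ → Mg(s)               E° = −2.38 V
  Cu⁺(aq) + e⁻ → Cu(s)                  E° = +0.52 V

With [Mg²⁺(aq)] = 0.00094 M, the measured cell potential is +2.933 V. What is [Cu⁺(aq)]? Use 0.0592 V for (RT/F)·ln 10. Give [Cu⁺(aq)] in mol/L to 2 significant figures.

0.11 M

With Cu⁺/Cu at the cathode and Mg²⁺/Mg at the anode, E°cell = +0.52 − (−2.38) = +2.90 V (n = 2).
From the Nernst equation, log Q = n(E° − E)/0.0592 = 2·(+2.90 − (+2.933))/0.0592 = −1.115.
For 2 Cu⁺(aq) + Mg(s) → 2 Cu(s) + Mg²⁺(aq), the reaction quotient is Q = [Mg²⁺(aq)] / [Cu⁺(aq)]^2.
Isolating [Cu⁺(aq)] in Q = 10^{−1.115} yields log [Cu⁺(aq)] = −0.956, i.e. 0.11 M.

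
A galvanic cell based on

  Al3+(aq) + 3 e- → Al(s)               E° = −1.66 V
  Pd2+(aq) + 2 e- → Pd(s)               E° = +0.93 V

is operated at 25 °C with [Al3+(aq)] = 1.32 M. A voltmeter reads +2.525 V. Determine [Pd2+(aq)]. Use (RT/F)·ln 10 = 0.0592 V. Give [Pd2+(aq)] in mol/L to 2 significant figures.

0.0077 M

With Pd²⁺/Pd at the cathode and Al³⁺/Al at the anode, E°cell = +0.93 − (−1.66) = +2.59 V (n = 6).
Rearranging E = E° − (0.0592/n)·log Q gives log Q = 6(+2.59 − (+2.525))/0.0592 = 6.588.
The balanced reaction is 3 Pd2+(aq) + 2 Al(s) → 3 Pd(s) + 2 Al3+(aq), so Q = [Al3+(aq)]^2 / [Pd2+(aq)]^3.
Isolating [Pd2+(aq)] in Q = 10^{6.588} yields log [Pd2+(aq)] = −2.116, i.e. 0.0077 M.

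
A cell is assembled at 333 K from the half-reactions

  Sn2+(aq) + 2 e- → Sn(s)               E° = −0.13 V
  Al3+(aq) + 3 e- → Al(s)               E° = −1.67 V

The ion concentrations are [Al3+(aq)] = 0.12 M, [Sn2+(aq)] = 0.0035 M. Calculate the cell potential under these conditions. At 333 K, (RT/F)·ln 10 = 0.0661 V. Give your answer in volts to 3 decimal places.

The Sn²⁺/Sn couple has the more positive E°, so it is the cathode; Al³⁺/Al is the anode.
The standard potential is −0.13 − (−1.67) = +1.54 V and the balanced reaction transfers n = 6 electrons.
Balancing gives 3 Sn2+(aq) + 2 Al(s) → 3 Sn(s) + 2 Al3+(aq); hence Q = [Al3+(aq)]^2 / [Sn2+(aq)]^3 = 3.36×10^5 (log Q = 5.526).
E = E° − (0.0661/n)·log Q = +1.54 − (0.0661/6)(5.526) = +1.479 V.

+1.479 V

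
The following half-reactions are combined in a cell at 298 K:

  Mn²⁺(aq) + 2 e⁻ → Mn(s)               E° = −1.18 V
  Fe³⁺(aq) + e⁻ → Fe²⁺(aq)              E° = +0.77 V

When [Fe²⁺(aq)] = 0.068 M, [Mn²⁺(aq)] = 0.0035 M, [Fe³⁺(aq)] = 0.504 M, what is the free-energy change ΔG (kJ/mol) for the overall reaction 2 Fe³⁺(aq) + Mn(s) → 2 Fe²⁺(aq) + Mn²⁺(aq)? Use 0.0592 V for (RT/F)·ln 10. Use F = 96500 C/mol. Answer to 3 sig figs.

E°cell = +0.77 − (−1.18) = +1.95 V; the balanced reaction transfers n = 2 electrons.
The reaction quotient is ([Fe²⁺(aq)]^2·[Mn²⁺(aq)]) / [Fe³⁺(aq)]^2 = 6.37×10^−5; by Nernst, E = +1.95 − (0.0592/2)(−4.196) = +2.0742 V.
Then ΔG = −nFE = −2 × 96500 × +2.0742 J/mol = −400 kJ/mol.

−400 kJ/mol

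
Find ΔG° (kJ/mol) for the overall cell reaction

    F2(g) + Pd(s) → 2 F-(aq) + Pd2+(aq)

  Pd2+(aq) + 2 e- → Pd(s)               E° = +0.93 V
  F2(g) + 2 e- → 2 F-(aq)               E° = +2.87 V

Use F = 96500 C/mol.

In the reaction as written F2(g) is reduced, so the F₂/F⁻ couple is the cathode and Pd²⁺/Pd is the anode.
E°cell = +2.87 − (+0.93) = +1.94 V; balancing electrons gives n = 2.
ΔG° = −nFE°cell = −(2)(96500)(+1.94) J/mol = −374 kJ/mol.

−374 kJ/mol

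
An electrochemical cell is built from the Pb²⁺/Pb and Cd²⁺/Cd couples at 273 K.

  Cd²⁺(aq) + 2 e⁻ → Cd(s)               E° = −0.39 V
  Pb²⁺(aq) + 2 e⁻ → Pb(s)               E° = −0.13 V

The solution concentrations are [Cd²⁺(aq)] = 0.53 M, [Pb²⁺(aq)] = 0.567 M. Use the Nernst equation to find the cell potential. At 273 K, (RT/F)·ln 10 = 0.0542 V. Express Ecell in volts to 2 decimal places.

Since E°(Pb²⁺/Pb) > E°(Cd²⁺/Cd), Pb²⁺/Pb serves as the cathode.
The standard potential is −0.13 − (−0.39) = +0.26 V and the balanced reaction transfers n = 2 electrons.
Balancing gives Pb²⁺(aq) + Cd(s) → Pb(s) + Cd²⁺(aq); hence Q = [Cd²⁺(aq)] / [Pb²⁺(aq)] = 0.935 (log Q = −0.029).
E = E° − (0.0542/n)·log Q = +0.26 − (0.0542/2)(−0.029) = +0.26 V.

+0.26 V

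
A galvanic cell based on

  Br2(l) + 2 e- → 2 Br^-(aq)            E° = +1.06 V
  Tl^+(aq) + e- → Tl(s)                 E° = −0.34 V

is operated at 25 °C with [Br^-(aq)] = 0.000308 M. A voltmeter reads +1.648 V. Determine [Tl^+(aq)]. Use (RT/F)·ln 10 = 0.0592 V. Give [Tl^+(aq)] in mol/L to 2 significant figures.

The Br₂/Br⁻ couple has the larger reduction potential, so it is the cathode: E°cell = +1.06 − (−0.34) = +1.40 V and n = 2.
Since E = E° − (0.0592/n)·log Q, log Q = n(E° − E)/0.0592 = −8.378.
The balanced reaction is Br2(l) + 2 Tl(s) → 2 Br^-(aq) + 2 Tl^+(aq), so Q = [Br^-(aq)]^2·[Tl^+(aq)]^2.
Isolating [Tl^+(aq)] in Q = 10^{−8.378} yields log [Tl^+(aq)] = −0.678, i.e. 0.21 M.

0.21 M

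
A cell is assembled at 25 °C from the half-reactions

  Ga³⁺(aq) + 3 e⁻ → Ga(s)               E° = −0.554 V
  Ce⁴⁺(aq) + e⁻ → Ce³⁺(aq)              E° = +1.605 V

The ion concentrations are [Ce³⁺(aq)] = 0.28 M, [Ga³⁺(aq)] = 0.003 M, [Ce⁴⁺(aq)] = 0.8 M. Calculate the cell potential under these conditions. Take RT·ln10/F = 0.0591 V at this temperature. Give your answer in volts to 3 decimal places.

+2.236 V

The Ce⁴⁺/Ce³⁺ couple has the more positive E°, so it is the cathode; Ga³⁺/Ga is the anode.
The standard potential is +1.605 − (−0.554) = +2.159 V and the balanced reaction transfers n = 3 electrons.
For the overall reaction 3 Ce⁴⁺(aq) + Ga(s) → 3 Ce³⁺(aq) + Ga³⁺(aq), Q = ([Ce³⁺(aq)]^3·[Ga³⁺(aq)]) / [Ce⁴⁺(aq)]^3 = 0.000129, giving log Q = −3.891.
Applying E = E° − (RT ln10/nF)·log Q gives +2.159 − (0.0591/3)(−3.891) = +2.236 V.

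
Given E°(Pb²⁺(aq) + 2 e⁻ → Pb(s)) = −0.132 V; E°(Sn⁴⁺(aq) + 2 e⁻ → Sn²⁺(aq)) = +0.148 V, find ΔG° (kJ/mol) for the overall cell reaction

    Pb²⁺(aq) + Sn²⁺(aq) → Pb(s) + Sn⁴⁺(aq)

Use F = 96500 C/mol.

+54.0 kJ/mol

In the reaction as written Pb²⁺(aq) is reduced, so the Pb²⁺/Pb couple is the cathode and Sn⁴⁺/Sn²⁺ is the anode.
E°cell = −0.132 − (+0.148) = −0.280 V; balancing electrons gives n = 2.
ΔG° = −nFE°cell = −(2)(96500)(−0.280) J/mol = +54.0 kJ/mol.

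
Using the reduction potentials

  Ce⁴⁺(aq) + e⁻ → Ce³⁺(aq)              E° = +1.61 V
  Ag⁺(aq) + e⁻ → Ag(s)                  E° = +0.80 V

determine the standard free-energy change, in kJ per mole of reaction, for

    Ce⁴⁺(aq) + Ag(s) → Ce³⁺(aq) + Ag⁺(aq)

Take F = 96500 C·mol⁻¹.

−78.2 kJ/mol

In the reaction as written Ce⁴⁺(aq) is reduced, so the Ce⁴⁺/Ce³⁺ couple is the cathode and Ag⁺/Ag is the anode.
E°cell = +1.61 − (+0.80) = +0.81 V; balancing electrons gives n = 1.
ΔG° = −nFE°cell = −(1)(96500)(+0.81) J/mol = −78.2 kJ/mol.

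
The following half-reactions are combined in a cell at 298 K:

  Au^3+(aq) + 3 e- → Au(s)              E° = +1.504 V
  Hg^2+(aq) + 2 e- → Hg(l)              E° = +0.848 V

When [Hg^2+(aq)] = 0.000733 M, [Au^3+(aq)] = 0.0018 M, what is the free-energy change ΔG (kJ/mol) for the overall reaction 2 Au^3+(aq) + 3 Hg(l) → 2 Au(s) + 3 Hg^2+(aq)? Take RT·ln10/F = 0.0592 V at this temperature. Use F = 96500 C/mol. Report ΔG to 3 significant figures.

−402 kJ/mol

E°cell = +1.504 − (+0.848) = +0.656 V; the balanced reaction transfers n = 6 electrons.
Here Q = [Hg^2+(aq)]^3 / [Au^3+(aq)]^2 = 0.000122 (log Q = −3.915), giving E = +0.656 − (0.0592/6)·(−3.915) = +0.6946 V.
Then ΔG = −nFE = −6 × 96500 × +0.6946 J/mol = −402 kJ/mol.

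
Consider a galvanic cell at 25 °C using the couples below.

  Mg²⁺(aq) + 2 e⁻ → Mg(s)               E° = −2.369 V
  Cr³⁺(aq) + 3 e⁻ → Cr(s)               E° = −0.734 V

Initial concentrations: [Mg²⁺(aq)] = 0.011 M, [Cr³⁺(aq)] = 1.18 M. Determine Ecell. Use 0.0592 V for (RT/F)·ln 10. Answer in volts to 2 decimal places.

The Cr³⁺/Cr couple has the more positive E°, so it is the cathode; Mg²⁺/Mg is the anode.
E°cell = E°cat − E°an = −0.734 − (−2.369) = +1.635 V; n = 6.
For the overall reaction 2 Cr³⁺(aq) + 3 Mg(s) → 2 Cr(s) + 3 Mg²⁺(aq), Q = [Mg²⁺(aq)]^3 / [Cr³⁺(aq)]^2 = 9.56×10^−7, giving log Q = −6.020.
By the Nernst equation, E = +1.635 − (0.0592/6)·(−6.020) = +1.69 V.

+1.69 V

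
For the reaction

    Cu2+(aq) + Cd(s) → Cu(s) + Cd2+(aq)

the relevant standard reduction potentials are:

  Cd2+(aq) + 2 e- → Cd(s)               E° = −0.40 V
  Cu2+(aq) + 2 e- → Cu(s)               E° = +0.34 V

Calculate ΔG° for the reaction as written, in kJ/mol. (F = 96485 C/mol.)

In the reaction as written Cu2+(aq) is reduced, so the Cu²⁺/Cu couple is the cathode and Cd²⁺/Cd is the anode.
E°cell = +0.34 − (−0.40) = +0.74 V; balancing electrons gives n = 2.
ΔG° = −nFE°cell = −(2)(96485)(+0.74) J/mol = −143 kJ/mol.

−143 kJ/mol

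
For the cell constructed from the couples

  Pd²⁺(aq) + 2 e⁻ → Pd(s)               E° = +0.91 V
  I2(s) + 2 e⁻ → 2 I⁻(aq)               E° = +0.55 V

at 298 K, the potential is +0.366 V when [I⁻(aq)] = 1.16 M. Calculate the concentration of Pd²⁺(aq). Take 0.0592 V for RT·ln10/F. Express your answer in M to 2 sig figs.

1.2 M

The Pd²⁺/Pd couple has the larger reduction potential, so it is the cathode: E°cell = +0.91 − (+0.55) = +0.36 V and n = 2.
From the Nernst equation, log Q = n(E° − E)/0.0592 = 2·(+0.36 − (+0.366))/0.0592 = −0.203.
For Pd²⁺(aq) + 2 I⁻(aq) → Pd(s) + I2(s), the reaction quotient is Q = 1 / ([Pd²⁺(aq)]·[I⁻(aq)]^2).
Isolating [Pd²⁺(aq)] in Q = 10^{−0.203} yields log [Pd²⁺(aq)] = 0.074, i.e. 1.2 M.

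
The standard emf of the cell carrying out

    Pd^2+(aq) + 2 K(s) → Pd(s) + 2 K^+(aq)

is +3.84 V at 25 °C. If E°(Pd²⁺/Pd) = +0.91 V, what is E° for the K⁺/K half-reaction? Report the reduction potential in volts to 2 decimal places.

−2.93 V

In the reaction as written the Pd²⁺/Pd couple is reduced (cathode) and K⁺/K is oxidized (anode), so E°cell = E°(Pd²⁺/Pd) − E°(K⁺/K).
E°(K⁺/K) = E°(cathode) − E°cell = +0.91 − (+3.84) = −2.93 V.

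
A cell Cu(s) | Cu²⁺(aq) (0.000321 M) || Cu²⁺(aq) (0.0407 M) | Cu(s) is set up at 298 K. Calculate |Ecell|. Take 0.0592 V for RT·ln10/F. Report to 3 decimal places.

For a concentration cell E°cell = 0, since both electrodes use the same couple.
The compartment with the higher Cu²⁺(aq) concentration (0.0407 M) acts as the cathode; ions are reduced there and produced at the dilute (0.000321 M) anode.
With n = 2, Ecell = −(0.0592/2)·log([dilute]/[conc]) = −(0.0592/2)·log(0.000321/0.0407) = +0.062 V.

0.062 V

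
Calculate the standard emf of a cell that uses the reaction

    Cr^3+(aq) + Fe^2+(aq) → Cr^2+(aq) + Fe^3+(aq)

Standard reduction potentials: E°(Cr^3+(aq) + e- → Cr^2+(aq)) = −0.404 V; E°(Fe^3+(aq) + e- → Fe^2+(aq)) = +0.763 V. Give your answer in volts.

−1.167 V

In the reaction as written, Cr^3+(aq) is reduced (cathode) and Fe^3+(aq) is produced by oxidation at the anode.
E°cell = E°(cathode) − E°(anode) = −0.404 − (+0.763) = −1.167 V.
The negative E°cell means the reaction is non-spontaneous in the direction written.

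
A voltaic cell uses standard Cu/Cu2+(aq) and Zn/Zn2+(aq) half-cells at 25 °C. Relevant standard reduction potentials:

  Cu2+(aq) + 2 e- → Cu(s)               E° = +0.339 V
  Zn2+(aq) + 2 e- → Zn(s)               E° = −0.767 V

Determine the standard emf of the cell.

The Cu²⁺/Cu couple has the higher E°, so Cu ion is reduced (cathode) and Zn is oxidized (anode).
E°cell = E°(cathode) − E°(anode) = +0.339 − (−0.767) = +1.106 V.

+1.106 V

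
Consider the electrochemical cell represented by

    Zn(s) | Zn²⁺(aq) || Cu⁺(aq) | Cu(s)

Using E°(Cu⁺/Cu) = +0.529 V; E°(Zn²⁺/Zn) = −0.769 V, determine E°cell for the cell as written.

By convention the left-hand electrode in cell notation is the anode (oxidation) and the right-hand electrode is the cathode (reduction).
E°cell = E°(right) − E°(left) = +0.529 − (−0.769) = +1.298 V.

+1.298 V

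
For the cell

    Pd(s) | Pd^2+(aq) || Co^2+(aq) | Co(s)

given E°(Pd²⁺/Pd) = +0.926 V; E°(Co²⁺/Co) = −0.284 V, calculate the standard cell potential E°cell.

By convention the left-hand electrode in cell notation is the anode (oxidation) and the right-hand electrode is the cathode (reduction).
E°cell = E°(right) − E°(left) = −0.284 − (+0.926) = −1.210 V.
The negative sign shows that, as written, the cell would require an external voltage to drive the reaction.

−1.210 V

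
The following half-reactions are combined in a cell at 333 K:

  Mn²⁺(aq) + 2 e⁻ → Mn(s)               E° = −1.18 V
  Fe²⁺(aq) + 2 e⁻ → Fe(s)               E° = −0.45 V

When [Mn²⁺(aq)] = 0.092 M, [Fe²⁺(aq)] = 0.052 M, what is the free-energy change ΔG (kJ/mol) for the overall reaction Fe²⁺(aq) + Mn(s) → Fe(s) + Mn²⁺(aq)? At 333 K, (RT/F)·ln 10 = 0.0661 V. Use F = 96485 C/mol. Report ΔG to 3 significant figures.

−139 kJ/mol

The standard cell potential is −0.45 − (−1.18) = +0.73 V, with n = 2 electrons in the balanced equation.
The reaction quotient is [Mn²⁺(aq)] / [Fe²⁺(aq)] = 1.77; by Nernst, E = +0.73 − (0.0661/2)(0.248) = +0.7218 V.
ΔG = −nFE = −(2)(96485)(+0.7218) J/mol = −139 kJ/mol.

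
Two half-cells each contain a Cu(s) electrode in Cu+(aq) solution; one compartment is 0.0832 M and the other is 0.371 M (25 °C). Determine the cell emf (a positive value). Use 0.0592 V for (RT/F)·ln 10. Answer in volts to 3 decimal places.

For a concentration cell E°cell = 0, since both electrodes use the same couple.
The compartment with the higher Cu+(aq) concentration (0.371 M) acts as the cathode; ions are reduced there and produced at the dilute (0.0832 M) anode.
With n = 1, Ecell = −(0.0592/1)·log([dilute]/[conc]) = −(0.0592/1)·log(0.0832/0.371) = +0.038 V.

0.038 V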